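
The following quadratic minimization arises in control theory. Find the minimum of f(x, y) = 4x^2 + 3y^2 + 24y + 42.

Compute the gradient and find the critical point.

f(x,y) = 4x^2 + 3y^2 + 24y + 42
df/dx = 8x + (0) = 0  =>  x = 0
df/dy = 6y + (24) = 0  =>  y = -4
f(0, -4) = 4*(0)^2 + 3*(-4)^2 + 24*(-4) + 42 = -6
Hessian is diagonal with entries 8, 6 > 0, so this is a minimum.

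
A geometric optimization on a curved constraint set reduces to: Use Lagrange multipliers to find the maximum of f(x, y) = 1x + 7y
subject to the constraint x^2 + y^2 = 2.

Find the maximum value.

Set up Lagrange conditions: grad f = lambda * grad g
  1 = 2*lambda*x
  7 = 2*lambda*y
From these: x/y = 1/7, so x = 1t, y = 7t for some t.
Substitute into constraint: (1t)^2 + (7t)^2 = 2
  t^2 * 50 = 2
  t = sqrt(2/50)
Maximum = 1*x + 7*y = (1^2 + 7^2)*t = 50 * sqrt(2/50) = 10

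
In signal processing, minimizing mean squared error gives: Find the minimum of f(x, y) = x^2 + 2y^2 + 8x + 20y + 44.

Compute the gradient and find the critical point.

f(x,y) = x^2 + 2y^2 + 8x + 20y + 44
df/dx = 2x + (8) = 0  =>  x = -4
df/dy = 4y + (20) = 0  =>  y = -5
f(-4, -5) = 1*(-4)^2 + 2*(-5)^2 + 8*(-4) + 20*(-5) + 44 = -22
Hessian is diagonal with entries 2, 4 > 0, so this is a minimum.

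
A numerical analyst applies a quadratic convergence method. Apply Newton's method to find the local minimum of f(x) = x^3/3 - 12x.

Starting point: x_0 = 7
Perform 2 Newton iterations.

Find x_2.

f(x) = x^3/3 - 12x
f'(x) = x^2 - 12, f''(x) = 2x
Newton update: x_{n+1} = x_n - (x_n^2 - 12)/(2*x_n)
Step 1: x_0 = 7, f'=37, f''=14, x_1 = 61/14
Step 2: x_1 = 61/14, f'=1369/196, f''=61/7, x_2 = 6073/1708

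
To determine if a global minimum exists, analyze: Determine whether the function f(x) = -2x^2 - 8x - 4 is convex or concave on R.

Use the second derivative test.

f(x) = -2x^2 - 8x - 4
f'(x) = -4x - 8
f''(x) = -4
Since f''(x) = -4 < 0 for all x, f is concave on R.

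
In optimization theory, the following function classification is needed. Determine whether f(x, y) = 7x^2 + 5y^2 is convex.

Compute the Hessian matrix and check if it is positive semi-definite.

f(x,y) = 7x^2 + 5y^2
Hessian H = [[14, 0], [0, 10]]
trace(H) = 24, det(H) = 140
Eigenvalues: (24 +/- sqrt(16)) / 2 = 14, 10
Since both eigenvalues > 0, f is convex.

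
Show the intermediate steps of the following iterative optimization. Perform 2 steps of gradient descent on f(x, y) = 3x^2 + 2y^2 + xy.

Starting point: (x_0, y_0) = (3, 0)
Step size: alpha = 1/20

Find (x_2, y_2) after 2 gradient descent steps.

f(x,y) = 3x^2 + 2y^2 + xy
grad_x = 6x + 1y, grad_y = 4y + 1x
Step 1: grad = (18, 3), (21/10, -3/20)
Step 2: grad = (249/20, 3/2), (591/400, -9/40)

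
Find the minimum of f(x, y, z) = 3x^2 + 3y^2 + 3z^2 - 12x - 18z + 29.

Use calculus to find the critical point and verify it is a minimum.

f(x,y,z) = 3x^2 + 3y^2 + 3z^2 - 12x - 18z + 29
df/dx = 6x + (-12) = 0 => x = 2
df/dy = 6y + (0) = 0 => y = 0
df/dz = 6z + (-18) = 0 => z = 3
f(2,0,3) = 3*(2)^2 + 3*(0)^2 + 3*(3)^2 + -12*(2) + -18*(3) + 29 = -10
Hessian is diagonal with entries 6, 6, 6 > 0, confirmed minimum.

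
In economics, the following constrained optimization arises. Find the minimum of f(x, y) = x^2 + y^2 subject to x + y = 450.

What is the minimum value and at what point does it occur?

Substitute y = 450 - x into f(x,y) = x^2 + y^2:
g(x) = x^2 + (450 - x)^2 = 2x^2 - 900x + 202500
g'(x) = 4x - 900 = 0  =>  x = 225
y = 450 - 225 = 225
Minimum value = 225^2 + 225^2 = 101250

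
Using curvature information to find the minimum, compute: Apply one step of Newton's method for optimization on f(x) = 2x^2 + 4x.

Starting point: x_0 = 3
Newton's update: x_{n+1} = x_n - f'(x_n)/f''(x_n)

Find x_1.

f(x) = 2x^2 + 4x
f'(x) = 4x + (4), f''(x) = 4
Newton step: x_1 = x_0 - f'(x_0)/f''(x_0)
f'(3) = 16
x_1 = 3 - 16/4 = -1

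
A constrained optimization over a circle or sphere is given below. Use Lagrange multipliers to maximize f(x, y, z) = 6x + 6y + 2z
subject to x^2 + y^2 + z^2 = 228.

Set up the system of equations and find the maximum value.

Lagrange conditions: 6 = 2*lambda*x, 6 = 2*lambda*y, 2 = 2*lambda*z
So x:6 = y:6 = z:2, i.e. x = 6t, y = 6t, z = 2t
Constraint: t^2*(6^2 + 6^2 + 2^2) = 228
  t^2 * 76 = 228  =>  t = sqrt(3)
Maximum = 6*6t + 6*6t + 2*2t = 76*sqrt(3) = sqrt(17328)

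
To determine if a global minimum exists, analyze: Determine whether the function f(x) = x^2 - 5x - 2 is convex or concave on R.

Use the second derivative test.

f(x) = x^2 - 5x - 2
f'(x) = 2x - 5
f''(x) = 2
Since f''(x) = 2 > 0 for all x, f is convex on R.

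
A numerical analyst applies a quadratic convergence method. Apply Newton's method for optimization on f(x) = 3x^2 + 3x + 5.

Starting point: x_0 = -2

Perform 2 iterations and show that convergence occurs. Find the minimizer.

f(x) = 3x^2 + 3x + 5, f'(x) = 6x + (3), f''(x) = 6
Step 1: f'(-2) = -9, x_1 = -2 - -9/6 = -1/2
Step 2: f'(-1/2) = 0, x_2 = -1/2 (converged)
Newton's method converges in 1 step for quadratics.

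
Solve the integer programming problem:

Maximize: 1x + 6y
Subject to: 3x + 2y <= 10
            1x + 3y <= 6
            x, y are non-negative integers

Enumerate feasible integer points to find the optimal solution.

Constraint 1: 3x + 2y <= 10
Constraint 2: 1x + 3y <= 6
Feasible x range (need y >= 0): 0 <= x <= min(10/3, 6/1) => x in {0, ..., 3}.
Enumerate feasible integer points row by row (the coefficient of y is 6 > 0, so for each x the largest feasible y gives the best value):
  x = 0: y <= min((10 - 3*0)/2, (6 - 1*0)/3) => y in {0, ..., 2}; best 1*0 + 6*2 = 12
  x = 1: y <= min((10 - 3*1)/2, (6 - 1*1)/3) => y in {0, ..., 1}; best 1*1 + 6*1 = 7
  x = 2: y <= min((10 - 3*2)/2, (6 - 1*2)/3) => y in {0, ..., 1}; best 1*2 + 6*1 = 8
  x = 3: y <= min((10 - 3*3)/2, (6 - 1*3)/3) => y in {0}; best 1*3 + 6*0 = 3
The maximum 1x + 6y = 12 is achieved at x = 0, y = 2.
Check: 3*0 + 2*2 = 4 <= 10 and 1*0 + 3*2 = 6 <= 6.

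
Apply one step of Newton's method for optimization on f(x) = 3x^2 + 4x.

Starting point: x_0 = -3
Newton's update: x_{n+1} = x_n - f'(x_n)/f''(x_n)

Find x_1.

f(x) = 3x^2 + 4x
f'(x) = 6x + (4), f''(x) = 6
Newton step: x_1 = x_0 - f'(x_0)/f''(x_0)
f'(-3) = -14
x_1 = -3 - -14/6 = -2/3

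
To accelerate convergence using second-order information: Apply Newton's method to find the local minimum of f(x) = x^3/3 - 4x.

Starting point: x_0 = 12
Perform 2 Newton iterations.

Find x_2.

f(x) = x^3/3 - 4x
f'(x) = x^2 - 4, f''(x) = 2x
Newton update: x_{n+1} = x_n - (x_n^2 - 4)/(2*x_n)
Step 1: x_0 = 12, f'=140, f''=24, x_1 = 37/6
Step 2: x_1 = 37/6, f'=1225/36, f''=37/3, x_2 = 1513/444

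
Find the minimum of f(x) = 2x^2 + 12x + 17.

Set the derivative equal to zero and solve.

f(x) = 2x^2 + 12x + 17
f'(x) = 4x + (12) = 0
x = -12/4 = -3
f(-3) = -1
Since f''(x) = 4 > 0, this is a minimum.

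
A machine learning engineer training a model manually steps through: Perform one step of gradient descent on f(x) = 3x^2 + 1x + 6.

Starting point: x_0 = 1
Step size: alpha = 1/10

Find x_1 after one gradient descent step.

f(x) = 3x^2 + 1x + 6
f'(x) = 6x + 1
f'(1) = 6*1 + (1) = 7
x_1 = x_0 - alpha * f'(x_0) = 1 - 1/10 * 7 = 3/10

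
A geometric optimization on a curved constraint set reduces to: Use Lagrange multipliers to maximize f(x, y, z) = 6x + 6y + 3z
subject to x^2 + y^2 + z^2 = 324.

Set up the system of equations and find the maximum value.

Lagrange conditions: 6 = 2*lambda*x, 6 = 2*lambda*y, 3 = 2*lambda*z
So x:6 = y:6 = z:3, i.e. x = 6t, y = 6t, z = 3t
Constraint: t^2*(6^2 + 6^2 + 3^2) = 324
  t^2 * 81 = 324  =>  t = sqrt(4)
Maximum = 6*6t + 6*6t + 3*3t = 81*sqrt(4) = 162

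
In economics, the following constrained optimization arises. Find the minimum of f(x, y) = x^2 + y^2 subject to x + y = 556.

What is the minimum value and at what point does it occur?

Substitute y = 556 - x into f(x,y) = x^2 + y^2:
g(x) = x^2 + (556 - x)^2 = 2x^2 - 1112x + 309136
g'(x) = 4x - 1112 = 0  =>  x = 278
y = 556 - 278 = 278
Minimum value = 278^2 + 278^2 = 154568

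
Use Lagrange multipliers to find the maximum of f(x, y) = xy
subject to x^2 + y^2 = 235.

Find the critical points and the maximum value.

Lagrange conditions: y = 2*lambda*x and x = 2*lambda*y
If x = 0 then y = 0, violating the constraint, so x, y != 0.
Dividing: y/x = x/y => x^2 = y^2 => y = x or y = -x
Constraint: 2x^2 = 235 => x^2 = 235/2 => x = +/-sqrt(235/2)
Critical points: (sqrt(235/2), sqrt(235/2)), (-sqrt(235/2), -sqrt(235/2)), (sqrt(235/2), -sqrt(235/2)), (-sqrt(235/2), sqrt(235/2))
  y = x:  xy = x^2 = 235/2  at (sqrt(235/2), sqrt(235/2)) and (-sqrt(235/2), -sqrt(235/2))
  y = -x: xy = -x^2 = -235/2 at (sqrt(235/2), -sqrt(235/2)) and (-sqrt(235/2), sqrt(235/2))
Maximum xy = 235/2 at (sqrt(235/2), sqrt(235/2)) and (-sqrt(235/2), -sqrt(235/2))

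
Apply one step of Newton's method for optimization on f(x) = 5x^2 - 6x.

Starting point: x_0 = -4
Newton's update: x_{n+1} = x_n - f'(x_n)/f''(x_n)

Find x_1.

f(x) = 5x^2 - 6x
f'(x) = 10x + (-6), f''(x) = 10
Newton step: x_1 = x_0 - f'(x_0)/f''(x_0)
f'(-4) = -46
x_1 = -4 - -46/10 = 3/5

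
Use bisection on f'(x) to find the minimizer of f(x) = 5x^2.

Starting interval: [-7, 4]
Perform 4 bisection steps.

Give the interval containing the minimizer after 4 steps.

Finding critical point of f(x) = 5x^2 using bisection on f'(x) = 10x + 0.
f'(x) = 0 when x = 0.
Starting interval: [-7, 4]
Step 1: mid = -3/2, f'(mid) = -15, new interval = [-3/2, 4]
Step 2: mid = 5/4, f'(mid) = 25/2, new interval = [-3/2, 5/4]
Step 3: mid = -1/8, f'(mid) = -5/4, new interval = [-1/8, 5/4]
Step 4: mid = 9/16, f'(mid) = 45/8, new interval = [-1/8, 9/16]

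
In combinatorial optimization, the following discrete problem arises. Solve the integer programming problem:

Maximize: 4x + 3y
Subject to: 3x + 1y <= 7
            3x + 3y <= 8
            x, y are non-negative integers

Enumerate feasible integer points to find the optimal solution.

Constraint 1: 3x + 1y <= 7
Constraint 2: 3x + 3y <= 8
Feasible x range (need y >= 0): 0 <= x <= min(7/3, 8/3) => x in {0, ..., 2}.
Enumerate feasible integer points row by row (the coefficient of y is 3 > 0, so for each x the largest feasible y gives the best value):
  x = 0: y <= min((7 - 3*0)/1, (8 - 3*0)/3) => y in {0, ..., 2}; best 4*0 + 3*2 = 6
  x = 1: y <= min((7 - 3*1)/1, (8 - 3*1)/3) => y in {0, ..., 1}; best 4*1 + 3*1 = 7
  x = 2: y <= min((7 - 3*2)/1, (8 - 3*2)/3) => y in {0}; best 4*2 + 3*0 = 8
The maximum 4x + 3y = 8 is achieved at x = 2, y = 0.
Check: 3*2 + 1*0 = 6 <= 7 and 3*2 + 3*0 = 6 <= 8.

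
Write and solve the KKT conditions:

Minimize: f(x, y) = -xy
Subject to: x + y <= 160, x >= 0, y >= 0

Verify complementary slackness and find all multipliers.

Problem: min -xy s.t. x + y <= 160 (multiplier lambda), x >= 0 (mu_x), y >= 0 (mu_y)
KKT stationarity: -y + lambda - mu_x = 0, -x + lambda - mu_y = 0, with lambda, mu_x, mu_y >= 0
Complementary slackness: lambda*(x + y - 160) = 0, mu_x*x = 0, mu_y*y = 0
If lambda = 0: y = -mu_x <= 0 and x = -mu_y <= 0 force x = y = 0 with f = 0; but x = y = 80 is feasible with f = -6400 < 0, so this is not the minimum. Hence lambda > 0 and x + y = 160.
Try x > 0, y > 0 (so mu_x = mu_y = 0): y = lambda, x = lambda => x = y = lambda
x + y = 160 => 2*lambda = 160 => lambda = 80
x* = y* = 80 > 0, consistent with mu_x = mu_y = 0.
(Any feasible point with x = 0 or y = 0 has f = 0 > -6400, so the minimum is not on those boundaries.)
min(-xy) = -6400 (i.e. max xy = 6400)
Multipliers: lambda = 80, mu_x = 0, mu_y = 0
Complementary slackness: lambda*(x + y - 160) = 80*(80 + 80 - 160) = 0, mu_x*x = 0*80 = 0, mu_y*y = 0*80 = 0. Satisfied.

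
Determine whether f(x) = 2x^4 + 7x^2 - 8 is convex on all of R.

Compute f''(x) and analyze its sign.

f(x) = 2x^4 + 7x^2 - 8
f'(x) = 8x^3 + 14x
f''(x) = 24x^2 + 14
f''(x) = 24x^2 + 14 >= 14 > 0 for all x
Therefore, f is convex on R.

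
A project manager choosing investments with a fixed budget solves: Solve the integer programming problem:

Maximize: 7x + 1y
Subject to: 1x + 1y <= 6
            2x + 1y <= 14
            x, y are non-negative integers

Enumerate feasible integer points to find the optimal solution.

Constraint 1: 1x + 1y <= 6
Constraint 2: 2x + 1y <= 14
Feasible x range (need y >= 0): 0 <= x <= min(6/1, 14/2) => x in {0, ..., 6}.
Enumerate feasible integer points row by row (the coefficient of y is 1 > 0, so for each x the largest feasible y gives the best value):
  x = 0: y <= min((6 - 1*0)/1, (14 - 2*0)/1) => y in {0, ..., 6}; best 7*0 + 1*6 = 6
  x = 1: y <= min((6 - 1*1)/1, (14 - 2*1)/1) => y in {0, ..., 5}; best 7*1 + 1*5 = 12
  x = 2: y <= min((6 - 1*2)/1, (14 - 2*2)/1) => y in {0, ..., 4}; best 7*2 + 1*4 = 18
  x = 3: y <= min((6 - 1*3)/1, (14 - 2*3)/1) => y in {0, ..., 3}; best 7*3 + 1*3 = 24
  x = 4: y <= min((6 - 1*4)/1, (14 - 2*4)/1) => y in {0, ..., 2}; best 7*4 + 1*2 = 30
  x = 5: y <= min((6 - 1*5)/1, (14 - 2*5)/1) => y in {0, ..., 1}; best 7*5 + 1*1 = 36
  x = 6: y <= min((6 - 1*6)/1, (14 - 2*6)/1) => y in {0}; best 7*6 + 1*0 = 42
The maximum 7x + 1y = 42 is achieved at x = 6, y = 0.
Check: 1*6 + 1*0 = 6 <= 6 and 2*6 + 1*0 = 12 <= 14.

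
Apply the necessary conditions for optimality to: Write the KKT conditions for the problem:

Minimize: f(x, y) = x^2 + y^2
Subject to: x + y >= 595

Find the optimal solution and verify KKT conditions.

KKT conditions for min x^2 + y^2 s.t. x + y >= 595:
Stationarity: 2x = mu, 2y = mu
So x = y = mu/2.
Complementary slackness: mu*(x + y - 595) = 0
Primal feasibility: x + y >= 595; dual feasibility: mu >= 0
If mu = 0 then x = y = 0, but 0 + 0 < 595 is infeasible, so the constraint is active.
Constraint active: x + y = 2*(mu/2) = 595 => mu = 595
x = y = 595/2, f = 354025/2
Verify: stationarity 2*(595/2) = 595 = mu; primal 595/2 + 595/2 = 595 >= 595; dual mu = 595 >= 0; complementary slackness 595*(595 - 595) = 0. All KKT conditions hold.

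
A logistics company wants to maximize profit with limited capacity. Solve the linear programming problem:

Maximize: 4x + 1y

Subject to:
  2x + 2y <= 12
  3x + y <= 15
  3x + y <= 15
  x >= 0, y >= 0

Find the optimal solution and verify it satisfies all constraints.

Feasible vertices: (0, 0), (0, 6), (9/2, 3/2), (5, 0)
Objective 4x + 1y at each vertex:
  (0, 0): 0
  (0, 6): 6
  (9/2, 3/2): 39/2
  (5, 0): 20
Maximum is 20 at (5, 0).
Verify constraints at (x, y) = (5, 0):
  2*5 + 2*0 = 10 <= 12
  3*5 + 1*0 = 15 <= 15 (active)
  3*5 + 1*0 = 15 <= 15 (active)
  x = 5 >= 0, y = 0 >= 0. All constraints satisfied.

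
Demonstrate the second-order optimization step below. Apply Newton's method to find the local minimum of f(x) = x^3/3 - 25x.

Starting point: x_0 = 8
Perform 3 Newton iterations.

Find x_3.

f(x) = x^3/3 - 25x
f'(x) = x^2 - 25, f''(x) = 2x
Newton update: x_{n+1} = x_n - (x_n^2 - 25)/(2*x_n)
Step 1: x_0 = 8, f'=39, f''=16, x_1 = 89/16
Step 2: x_1 = 89/16, f'=1521/256, f''=89/8, x_2 = 14321/2848
Step 3: x_2 = 14321/2848, f'=2313441/8111104, f''=14321/1424, x_3 = 407868641/81572416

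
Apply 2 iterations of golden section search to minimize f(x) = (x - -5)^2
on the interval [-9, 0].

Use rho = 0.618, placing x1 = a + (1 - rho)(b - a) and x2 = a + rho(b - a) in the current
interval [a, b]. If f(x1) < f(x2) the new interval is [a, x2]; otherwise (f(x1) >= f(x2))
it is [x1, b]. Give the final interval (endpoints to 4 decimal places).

Golden section search for min of f(x) = (x - -5)^2 on [-9, 0].
Each step: x1 = a + (1 - rho)(b - a), x2 = a + rho(b - a); if f(x1) < f(x2) keep [a, x2], otherwise keep [x1, b].
Step 1: [-9.0000, 0.0000], x1=-5.5620 (f=0.3158), x2=-3.4380 (f=2.4398); f(x1) < f(x2) => keep [-9.0000, -3.4380]
Step 2: [-9.0000, -3.4380], x1=-6.8753 (f=3.5168), x2=-5.5627 (f=0.3166); f(x1) > f(x2) => keep [-6.8753, -3.4380]
Final interval: [-6.8753, -3.4380]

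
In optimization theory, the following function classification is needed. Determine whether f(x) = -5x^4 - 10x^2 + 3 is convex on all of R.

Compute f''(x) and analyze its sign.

f(x) = -5x^4 - 10x^2 + 3
f'(x) = -20x^3 + -20x
f''(x) = -60x^2 + -20
f''(x) = -60x^2 + -20 <= -20 < 0 for all x
Therefore, f is concave on R.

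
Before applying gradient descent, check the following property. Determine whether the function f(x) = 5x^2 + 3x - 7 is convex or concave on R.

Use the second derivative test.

f(x) = 5x^2 + 3x - 7
f'(x) = 10x + 3
f''(x) = 10
Since f''(x) = 10 > 0 for all x, f is convex on R.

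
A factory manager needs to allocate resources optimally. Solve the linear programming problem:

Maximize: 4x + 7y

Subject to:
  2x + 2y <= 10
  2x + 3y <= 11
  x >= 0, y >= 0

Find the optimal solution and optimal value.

Feasible vertices: (0, 0), (0, 11/3), (4, 1), (5, 0)
Objective 4x + 7y at each:
  (0, 0): 0
  (0, 11/3): 77/3
  (4, 1): 23
  (5, 0): 20
Maximum is 77/3 at (0, 11/3).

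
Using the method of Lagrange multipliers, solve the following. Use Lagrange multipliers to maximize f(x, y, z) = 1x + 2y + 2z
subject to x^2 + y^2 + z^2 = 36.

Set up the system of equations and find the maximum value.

Lagrange conditions: 1 = 2*lambda*x, 2 = 2*lambda*y, 2 = 2*lambda*z
So x:1 = y:2 = z:2, i.e. x = 1t, y = 2t, z = 2t
Constraint: t^2*(1^2 + 2^2 + 2^2) = 36
  t^2 * 9 = 36  =>  t = sqrt(4)
Maximum = 1*1t + 2*2t + 2*2t = 9*sqrt(4) = 18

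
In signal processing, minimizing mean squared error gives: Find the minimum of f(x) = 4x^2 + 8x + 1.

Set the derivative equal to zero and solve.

f(x) = 4x^2 + 8x + 1
f'(x) = 8x + (8) = 0
x = -8/8 = -1
f(-1) = -3
Since f''(x) = 8 > 0, this is a minimum.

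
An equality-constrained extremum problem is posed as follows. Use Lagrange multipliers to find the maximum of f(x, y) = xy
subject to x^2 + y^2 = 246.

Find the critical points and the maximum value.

Lagrange conditions: y = 2*lambda*x and x = 2*lambda*y
If x = 0 then y = 0, violating the constraint, so x, y != 0.
Dividing: y/x = x/y => x^2 = y^2 => y = x or y = -x
Constraint: 2x^2 = 246 => x^2 = 123 => x = +/-sqrt(123)
Critical points: (sqrt(123), sqrt(123)), (-sqrt(123), -sqrt(123)), (sqrt(123), -sqrt(123)), (-sqrt(123), sqrt(123))
  y = x:  xy = x^2 = 123  at (sqrt(123), sqrt(123)) and (-sqrt(123), -sqrt(123))
  y = -x: xy = -x^2 = -123 at (sqrt(123), -sqrt(123)) and (-sqrt(123), sqrt(123))
Maximum xy = 123 at (sqrt(123), sqrt(123)) and (-sqrt(123), -sqrt(123))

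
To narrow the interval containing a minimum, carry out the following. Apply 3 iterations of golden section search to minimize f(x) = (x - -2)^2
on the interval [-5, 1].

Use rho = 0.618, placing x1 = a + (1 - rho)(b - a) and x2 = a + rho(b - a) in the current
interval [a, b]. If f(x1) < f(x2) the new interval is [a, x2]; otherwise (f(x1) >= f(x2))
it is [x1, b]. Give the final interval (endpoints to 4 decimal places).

Golden section search for min of f(x) = (x - -2)^2 on [-5, 1].
Each step: x1 = a + (1 - rho)(b - a), x2 = a + rho(b - a); if f(x1) < f(x2) keep [a, x2], otherwise keep [x1, b].
Step 1: [-5.0000, 1.0000], x1=-2.7080 (f=0.5013), x2=-1.2920 (f=0.5013); f(x1) = f(x2) (tie, not '<') => keep [-2.7080, 1.0000]
Step 2: [-2.7080, 1.0000], x1=-1.2915 (f=0.5019), x2=-0.4165 (f=2.5076); f(x1) < f(x2) => keep [-2.7080, -0.4165]
Step 3: [-2.7080, -0.4165], x1=-1.8326 (f=0.0280), x2=-1.2918 (f=0.5015); f(x1) < f(x2) => keep [-2.7080, -1.2918]
Final interval: [-2.7080, -1.2918]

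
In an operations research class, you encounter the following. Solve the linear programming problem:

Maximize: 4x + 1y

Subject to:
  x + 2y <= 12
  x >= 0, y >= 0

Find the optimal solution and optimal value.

The feasible region has vertices at [(0, 0), (12, 0), (0, 6)].
Checking objective 4x + 1y at each vertex:
  (0, 0): 4*0 + 1*0 = 0
  (12, 0): 4*12 + 1*0 = 48
  (0, 6): 4*0 + 1*6 = 6
Maximum is 48 at (12, 0).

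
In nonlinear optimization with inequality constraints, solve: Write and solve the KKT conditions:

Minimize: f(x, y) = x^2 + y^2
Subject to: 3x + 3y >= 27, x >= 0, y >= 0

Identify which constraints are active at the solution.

KKT conditions for min x^2 + y^2 s.t. 3x + 3y >= 27, x >= 0, y >= 0:
Stationarity: 2x = mu*3 + mu_x, 2y = mu*3 + mu_y, with mu, mu_x, mu_y >= 0
Complementary slackness: mu*(3x + 3y - 27) = 0, mu_x*x = 0, mu_y*y = 0
(0, 0) is infeasible (3*0 + 3*0 < 27), so if mu = 0 stationarity would force x = mu_x/2 >= 0, y = mu_y/2 >= 0 with mu_x*x = mu_y*y = 0, i.e. x = y = 0: contradiction. Hence mu > 0 and 3x + 3y = 27 is active.
Try x > 0, y > 0 (so mu_x = mu_y = 0): x = 3*mu/2, y = 3*mu/2
Substitute: 3*(3*mu/2) + 3*(3*mu/2) = 27
  mu*18/2 = 27 => mu = 3
x* = 9/2 > 0, y* = 9/2 > 0, consistent with mu_x = mu_y = 0.
f is convex and the constraints are linear, so this KKT point is the global minimum.
f* = 81/2
Active constraints: 3x + 3y >= 27 (holds with equality, mu = 3 > 0); x >= 0 and y >= 0 are inactive (mu_x = mu_y = 0).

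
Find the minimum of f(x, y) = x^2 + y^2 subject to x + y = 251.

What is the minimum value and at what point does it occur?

Substitute y = 251 - x into f(x,y) = x^2 + y^2:
g(x) = x^2 + (251 - x)^2 = 2x^2 - 502x + 63001
g'(x) = 4x - 502 = 0  =>  x = 251/2
y = 251 - 251/2 = 251/2
Minimum value = (251/2)^2 + (251/2)^2 = 63001/2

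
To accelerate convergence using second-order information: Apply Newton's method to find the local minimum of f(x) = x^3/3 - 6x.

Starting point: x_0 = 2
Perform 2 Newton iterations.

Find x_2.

f(x) = x^3/3 - 6x
f'(x) = x^2 - 6, f''(x) = 2x
Newton update: x_{n+1} = x_n - (x_n^2 - 6)/(2*x_n)
Step 1: x_0 = 2, f'=-2, f''=4, x_1 = 5/2
Step 2: x_1 = 5/2, f'=1/4, f''=5, x_2 = 49/20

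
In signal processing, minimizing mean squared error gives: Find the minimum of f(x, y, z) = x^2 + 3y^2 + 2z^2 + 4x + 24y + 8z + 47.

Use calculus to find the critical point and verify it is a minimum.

f(x,y,z) = x^2 + 3y^2 + 2z^2 + 4x + 24y + 8z + 47
df/dx = 2x + (4) = 0 => x = -2
df/dy = 6y + (24) = 0 => y = -4
df/dz = 4z + (8) = 0 => z = -2
f(-2,-4,-2) = 1*(-2)^2 + 3*(-4)^2 + 2*(-2)^2 + 4*(-2) + 24*(-4) + 8*(-2) + 47 = -13
Hessian is diagonal with entries 2, 6, 4 > 0, confirmed minimum.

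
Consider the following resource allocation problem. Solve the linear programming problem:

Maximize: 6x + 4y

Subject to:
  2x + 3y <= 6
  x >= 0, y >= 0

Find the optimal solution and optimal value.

The feasible region has vertices at [(0, 0), (3, 0), (0, 2)].
Checking objective 6x + 4y at each vertex:
  (0, 0): 6*0 + 4*0 = 0
  (3, 0): 6*3 + 4*0 = 18
  (0, 2): 6*0 + 4*2 = 8
Maximum is 18 at (3, 0).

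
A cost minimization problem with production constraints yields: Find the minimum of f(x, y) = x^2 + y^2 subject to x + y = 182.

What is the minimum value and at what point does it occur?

Substitute y = 182 - x into f(x,y) = x^2 + y^2:
g(x) = x^2 + (182 - x)^2 = 2x^2 - 364x + 33124
g'(x) = 4x - 364 = 0  =>  x = 91
y = 182 - 91 = 91
Minimum value = 91^2 + 91^2 = 16562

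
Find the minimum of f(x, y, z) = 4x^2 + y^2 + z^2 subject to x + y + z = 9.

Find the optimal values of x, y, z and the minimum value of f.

Using Lagrange multipliers on f = 4x^2 + y^2 + z^2 with constraint x + y + z = 9:
Conditions: 2*4*x = lambda, 2*1*y = lambda, 2*1*z = lambda
So x = lambda/8, y = lambda/2, z = lambda/2
Substituting into constraint: lambda * (9/8) = 9
lambda = 8
x = 1, y = 4, z = 4
Minimum value = 36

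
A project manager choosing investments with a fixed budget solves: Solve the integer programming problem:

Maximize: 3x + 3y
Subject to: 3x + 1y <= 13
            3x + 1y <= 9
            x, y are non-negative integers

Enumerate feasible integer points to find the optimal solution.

Constraint 1: 3x + 1y <= 13
Constraint 2: 3x + 1y <= 9
Feasible x range (need y >= 0): 0 <= x <= min(13/3, 9/3) => x in {0, ..., 3}.
Enumerate feasible integer points row by row (the coefficient of y is 3 > 0, so for each x the largest feasible y gives the best value):
  x = 0: y <= min((13 - 3*0)/1, (9 - 3*0)/1) => y in {0, ..., 9}; best 3*0 + 3*9 = 27
  x = 1: y <= min((13 - 3*1)/1, (9 - 3*1)/1) => y in {0, ..., 6}; best 3*1 + 3*6 = 21
  x = 2: y <= min((13 - 3*2)/1, (9 - 3*2)/1) => y in {0, ..., 3}; best 3*2 + 3*3 = 15
  x = 3: y <= min((13 - 3*3)/1, (9 - 3*3)/1) => y in {0}; best 3*3 + 3*0 = 9
The maximum 3x + 3y = 27 is achieved at x = 0, y = 9.
Check: 3*0 + 1*9 = 9 <= 13 and 3*0 + 1*9 = 9 <= 9.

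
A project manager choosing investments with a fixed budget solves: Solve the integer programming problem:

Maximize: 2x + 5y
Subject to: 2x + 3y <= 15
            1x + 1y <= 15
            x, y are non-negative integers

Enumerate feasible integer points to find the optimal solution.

Constraint 1: 2x + 3y <= 15
Constraint 2: 1x + 1y <= 15
Feasible x range (need y >= 0): 0 <= x <= min(15/2, 15/1) => x in {0, ..., 7}.
Enumerate feasible integer points row by row (the coefficient of y is 5 > 0, so for each x the largest feasible y gives the best value):
  x = 0: y <= min((15 - 2*0)/3, (15 - 1*0)/1) => y in {0, ..., 5}; best 2*0 + 5*5 = 25
  x = 1: y <= min((15 - 2*1)/3, (15 - 1*1)/1) => y in {0, ..., 4}; best 2*1 + 5*4 = 22
  x = 2: y <= min((15 - 2*2)/3, (15 - 1*2)/1) => y in {0, ..., 3}; best 2*2 + 5*3 = 19
  x = 3: y <= min((15 - 2*3)/3, (15 - 1*3)/1) => y in {0, ..., 3}; best 2*3 + 5*3 = 21
  x = 4: y <= min((15 - 2*4)/3, (15 - 1*4)/1) => y in {0, ..., 2}; best 2*4 + 5*2 = 18
  x = 5: y <= min((15 - 2*5)/3, (15 - 1*5)/1) => y in {0, ..., 1}; best 2*5 + 5*1 = 15
  x = 6: y <= min((15 - 2*6)/3, (15 - 1*6)/1) => y in {0, ..., 1}; best 2*6 + 5*1 = 17
  x = 7: y <= min((15 - 2*7)/3, (15 - 1*7)/1) => y in {0}; best 2*7 + 5*0 = 14
The maximum 2x + 5y = 25 is achieved at x = 0, y = 5.
Check: 2*0 + 3*5 = 15 <= 15 and 1*0 + 1*5 = 5 <= 15.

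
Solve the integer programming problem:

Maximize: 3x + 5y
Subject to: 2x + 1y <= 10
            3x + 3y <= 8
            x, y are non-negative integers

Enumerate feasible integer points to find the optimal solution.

Constraint 1: 2x + 1y <= 10
Constraint 2: 3x + 3y <= 8
Feasible x range (need y >= 0): 0 <= x <= min(10/2, 8/3) => x in {0, ..., 2}.
Enumerate feasible integer points row by row (the coefficient of y is 5 > 0, so for each x the largest feasible y gives the best value):
  x = 0: y <= min((10 - 2*0)/1, (8 - 3*0)/3) => y in {0, ..., 2}; best 3*0 + 5*2 = 10
  x = 1: y <= min((10 - 2*1)/1, (8 - 3*1)/3) => y in {0, ..., 1}; best 3*1 + 5*1 = 8
  x = 2: y <= min((10 - 2*2)/1, (8 - 3*2)/3) => y in {0}; best 3*2 + 5*0 = 6
The maximum 3x + 5y = 10 is achieved at x = 0, y = 2.
Check: 2*0 + 1*2 = 2 <= 10 and 3*0 + 3*2 = 6 <= 8.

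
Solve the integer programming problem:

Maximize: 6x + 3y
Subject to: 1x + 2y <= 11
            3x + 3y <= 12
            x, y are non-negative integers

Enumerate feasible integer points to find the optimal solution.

Constraint 1: 1x + 2y <= 11
Constraint 2: 3x + 3y <= 12
Feasible x range (need y >= 0): 0 <= x <= min(11/1, 12/3) => x in {0, ..., 4}.
Enumerate feasible integer points row by row (the coefficient of y is 3 > 0, so for each x the largest feasible y gives the best value):
  x = 0: y <= min((11 - 1*0)/2, (12 - 3*0)/3) => y in {0, ..., 4}; best 6*0 + 3*4 = 12
  x = 1: y <= min((11 - 1*1)/2, (12 - 3*1)/3) => y in {0, ..., 3}; best 6*1 + 3*3 = 15
  x = 2: y <= min((11 - 1*2)/2, (12 - 3*2)/3) => y in {0, ..., 2}; best 6*2 + 3*2 = 18
  x = 3: y <= min((11 - 1*3)/2, (12 - 3*3)/3) => y in {0, ..., 1}; best 6*3 + 3*1 = 21
  x = 4: y <= min((11 - 1*4)/2, (12 - 3*4)/3) => y in {0}; best 6*4 + 3*0 = 24
The maximum 6x + 3y = 24 is achieved at x = 4, y = 0.
Check: 1*4 + 2*0 = 4 <= 11 and 3*4 + 3*0 = 12 <= 12.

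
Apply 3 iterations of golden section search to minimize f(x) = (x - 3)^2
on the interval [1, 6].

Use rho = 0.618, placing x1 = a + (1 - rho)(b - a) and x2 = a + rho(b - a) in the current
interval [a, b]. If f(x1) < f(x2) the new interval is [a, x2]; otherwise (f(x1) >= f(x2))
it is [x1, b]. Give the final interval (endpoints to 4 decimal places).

Golden section search for min of f(x) = (x - 3)^2 on [1, 6].
Each step: x1 = a + (1 - rho)(b - a), x2 = a + rho(b - a); if f(x1) < f(x2) keep [a, x2], otherwise keep [x1, b].
Step 1: [1.0000, 6.0000], x1=2.9100 (f=0.0081), x2=4.0900 (f=1.1881); f(x1) < f(x2) => keep [1.0000, 4.0900]
Step 2: [1.0000, 4.0900], x1=2.1804 (f=0.6718), x2=2.9096 (f=0.0082); f(x1) > f(x2) => keep [2.1804, 4.0900]
Step 3: [2.1804, 4.0900], x1=2.9099 (f=0.0081), x2=3.3605 (f=0.1300); f(x1) < f(x2) => keep [2.1804, 3.3605]
Final interval: [2.1804, 3.3605]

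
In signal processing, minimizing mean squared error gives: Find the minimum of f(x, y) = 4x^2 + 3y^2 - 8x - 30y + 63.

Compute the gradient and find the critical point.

f(x,y) = 4x^2 + 3y^2 - 8x - 30y + 63
df/dx = 8x + (-8) = 0  =>  x = 1
df/dy = 6y + (-30) = 0  =>  y = 5
f(1, 5) = 4*(1)^2 + 3*(5)^2 + -8*(1) + -30*(5) + 63 = -16
Hessian is diagonal with entries 8, 6 > 0, so this is a minimum.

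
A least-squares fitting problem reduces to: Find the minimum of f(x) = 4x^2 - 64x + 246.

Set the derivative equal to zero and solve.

f(x) = 4x^2 - 64x + 246
f'(x) = 8x + (-64) = 0
x = 64/8 = 8
f(8) = -10
Since f''(x) = 8 > 0, this is a minimum.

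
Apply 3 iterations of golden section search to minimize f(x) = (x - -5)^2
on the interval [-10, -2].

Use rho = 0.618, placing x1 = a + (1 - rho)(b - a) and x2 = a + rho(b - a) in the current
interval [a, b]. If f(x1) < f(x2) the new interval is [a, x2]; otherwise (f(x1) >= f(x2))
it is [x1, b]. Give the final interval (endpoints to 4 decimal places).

Golden section search for min of f(x) = (x - -5)^2 on [-10, -2].
Each step: x1 = a + (1 - rho)(b - a), x2 = a + rho(b - a); if f(x1) < f(x2) keep [a, x2], otherwise keep [x1, b].
Step 1: [-10.0000, -2.0000], x1=-6.9440 (f=3.7791), x2=-5.0560 (f=0.0031); f(x1) > f(x2) => keep [-6.9440, -2.0000]
Step 2: [-6.9440, -2.0000], x1=-5.0554 (f=0.0031), x2=-3.8886 (f=1.2352); f(x1) < f(x2) => keep [-6.9440, -3.8886]
Step 3: [-6.9440, -3.8886], x1=-5.7768 (f=0.6035), x2=-5.0558 (f=0.0031); f(x1) > f(x2) => keep [-5.7768, -3.8886]
Final interval: [-5.7768, -3.8886]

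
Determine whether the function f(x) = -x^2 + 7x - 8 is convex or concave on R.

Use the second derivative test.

f(x) = -x^2 + 7x - 8
f'(x) = -2x + 7
f''(x) = -2
Since f''(x) = -2 < 0 for all x, f is concave on R.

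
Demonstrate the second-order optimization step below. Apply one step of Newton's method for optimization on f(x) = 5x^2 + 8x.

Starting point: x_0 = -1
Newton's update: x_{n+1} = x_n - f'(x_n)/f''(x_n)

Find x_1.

f(x) = 5x^2 + 8x
f'(x) = 10x + (8), f''(x) = 10
Newton step: x_1 = x_0 - f'(x_0)/f''(x_0)
f'(-1) = -2
x_1 = -1 - -2/10 = -4/5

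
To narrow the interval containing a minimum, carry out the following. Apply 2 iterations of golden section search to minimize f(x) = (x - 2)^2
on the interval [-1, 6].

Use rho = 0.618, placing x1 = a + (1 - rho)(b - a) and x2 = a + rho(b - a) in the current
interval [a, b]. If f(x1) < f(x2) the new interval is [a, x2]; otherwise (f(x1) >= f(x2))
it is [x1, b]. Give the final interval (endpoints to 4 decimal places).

Golden section search for min of f(x) = (x - 2)^2 on [-1, 6].
Each step: x1 = a + (1 - rho)(b - a), x2 = a + rho(b - a); if f(x1) < f(x2) keep [a, x2], otherwise keep [x1, b].
Step 1: [-1.0000, 6.0000], x1=1.6740 (f=0.1063), x2=3.3260 (f=1.7583); f(x1) < f(x2) => keep [-1.0000, 3.3260]
Step 2: [-1.0000, 3.3260], x1=0.6525 (f=1.8157), x2=1.6735 (f=0.1066); f(x1) > f(x2) => keep [0.6525, 3.3260]
Final interval: [0.6525, 3.3260]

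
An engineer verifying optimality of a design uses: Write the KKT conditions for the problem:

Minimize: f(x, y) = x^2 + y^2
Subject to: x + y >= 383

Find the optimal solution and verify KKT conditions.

KKT conditions for min x^2 + y^2 s.t. x + y >= 383:
Stationarity: 2x = mu, 2y = mu
So x = y = mu/2.
Complementary slackness: mu*(x + y - 383) = 0
Primal feasibility: x + y >= 383; dual feasibility: mu >= 0
If mu = 0 then x = y = 0, but 0 + 0 < 383 is infeasible, so the constraint is active.
Constraint active: x + y = 2*(mu/2) = 383 => mu = 383
x = y = 383/2, f = 146689/2
Verify: stationarity 2*(383/2) = 383 = mu; primal 383/2 + 383/2 = 383 >= 383; dual mu = 383 >= 0; complementary slackness 383*(383 - 383) = 0. All KKT conditions hold.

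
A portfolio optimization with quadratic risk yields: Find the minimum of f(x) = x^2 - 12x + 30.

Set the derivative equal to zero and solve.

f(x) = x^2 - 12x + 30
f'(x) = 2x + (-12) = 0
x = 12/2 = 6
f(6) = -6
Since f''(x) = 2 > 0, this is a minimum.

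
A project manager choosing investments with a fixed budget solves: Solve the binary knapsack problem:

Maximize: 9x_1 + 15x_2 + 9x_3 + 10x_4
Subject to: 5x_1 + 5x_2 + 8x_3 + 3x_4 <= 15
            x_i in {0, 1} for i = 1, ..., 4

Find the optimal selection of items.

Items: item 1 (v=9, w=5), item 2 (v=15, w=5), item 3 (v=9, w=8), item 4 (v=10, w=3)
Capacity: 15
Checking all 16 subsets (w = total weight, v = total value):
  {}: w = 0, v = 0
  {1}: w = 5, v = 9
  {2}: w = 5, v = 15
  {3}: w = 8, v = 9
  {4}: w = 3, v = 10
  {1, 2}: w = 10, v = 24
  {1, 3}: w = 13, v = 18
  {1, 4}: w = 8, v = 19
  {2, 3}: w = 13, v = 24
  {2, 4}: w = 8, v = 25
  {3, 4}: w = 11, v = 19
  {1, 2, 3}: w = 18 > 15, infeasible
  {1, 2, 4}: w = 13, v = 34
  {1, 3, 4}: w = 16 > 15, infeasible
  {2, 3, 4}: w = 16 > 15, infeasible
  {1, 2, 3, 4}: w = 21 > 15, infeasible
Best feasible subset: items [1, 2, 4]
Total weight: 13 <= 15, total value: 34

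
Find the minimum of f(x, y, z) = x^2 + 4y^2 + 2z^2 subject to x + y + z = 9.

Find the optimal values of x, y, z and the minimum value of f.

Using Lagrange multipliers on f = x^2 + 4y^2 + 2z^2 with constraint x + y + z = 9:
Conditions: 2*1*x = lambda, 2*4*y = lambda, 2*2*z = lambda
So x = lambda/2, y = lambda/8, z = lambda/4
Substituting into constraint: lambda * (7/8) = 9
lambda = 72/7
x = 36/7, y = 9/7, z = 18/7
Minimum value = 324/7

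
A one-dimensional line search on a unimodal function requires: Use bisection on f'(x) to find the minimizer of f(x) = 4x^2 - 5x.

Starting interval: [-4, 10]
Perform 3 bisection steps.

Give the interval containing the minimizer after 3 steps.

Finding critical point of f(x) = 4x^2 - 5x using bisection on f'(x) = 8x + -5.
f'(x) = 0 when x = 5/8.
Starting interval: [-4, 10]
Step 1: mid = 3, f'(mid) = 19, new interval = [-4, 3]
Step 2: mid = -1/2, f'(mid) = -9, new interval = [-1/2, 3]
Step 3: mid = 5/4, f'(mid) = 5, new interval = [-1/2, 5/4]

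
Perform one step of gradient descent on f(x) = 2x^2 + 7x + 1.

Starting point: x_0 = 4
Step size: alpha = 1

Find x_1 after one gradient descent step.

f(x) = 2x^2 + 7x + 1
f'(x) = 4x + 7
f'(4) = 4*4 + (7) = 23
x_1 = x_0 - alpha * f'(x_0) = 4 - 1 * 23 = -19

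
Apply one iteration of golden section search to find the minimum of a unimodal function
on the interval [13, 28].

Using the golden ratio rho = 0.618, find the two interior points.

Golden section search on [13, 28].
Golden ratio rho = 0.618 (approx).
Interior points:
  x_1 = 13 + (1-0.618)*15 = 18.7300
  x_2 = 13 + 0.618*15 = 22.2700
Compare f(x_1) and f(x_2) to determine which subinterval to keep.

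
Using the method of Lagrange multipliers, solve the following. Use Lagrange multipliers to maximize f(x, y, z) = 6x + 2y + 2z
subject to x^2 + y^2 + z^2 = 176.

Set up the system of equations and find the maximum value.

Lagrange conditions: 6 = 2*lambda*x, 2 = 2*lambda*y, 2 = 2*lambda*z
So x:6 = y:2 = z:2, i.e. x = 6t, y = 2t, z = 2t
Constraint: t^2*(6^2 + 2^2 + 2^2) = 176
  t^2 * 44 = 176  =>  t = sqrt(4)
Maximum = 6*6t + 2*2t + 2*2t = 44*sqrt(4) = 88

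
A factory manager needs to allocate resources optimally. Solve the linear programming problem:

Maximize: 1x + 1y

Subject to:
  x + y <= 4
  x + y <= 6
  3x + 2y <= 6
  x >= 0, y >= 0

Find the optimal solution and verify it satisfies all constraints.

Feasible vertices: (0, 0), (0, 3), (2, 0)
Objective 1x + 1y at each vertex:
  (0, 0): 0
  (0, 3): 3
  (2, 0): 2
Maximum is 3 at (0, 3).
Verify constraints at (x, y) = (0, 3):
  1*0 + 1*3 = 3 <= 4
  1*0 + 1*3 = 3 <= 6
  3*0 + 2*3 = 6 <= 6 (active)
  x = 0 >= 0, y = 3 >= 0. All constraints satisfied.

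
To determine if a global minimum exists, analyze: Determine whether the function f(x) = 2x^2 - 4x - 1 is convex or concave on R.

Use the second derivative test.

f(x) = 2x^2 - 4x - 1
f'(x) = 4x - 4
f''(x) = 4
Since f''(x) = 4 > 0 for all x, f is convex on R.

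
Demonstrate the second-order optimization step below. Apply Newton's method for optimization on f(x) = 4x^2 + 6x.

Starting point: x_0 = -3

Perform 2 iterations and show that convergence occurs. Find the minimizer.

f(x) = 4x^2 + 6x, f'(x) = 8x + (6), f''(x) = 8
Step 1: f'(-3) = -18, x_1 = -3 - -18/8 = -3/4
Step 2: f'(-3/4) = 0, x_2 = -3/4 (converged)
Newton's method converges in 1 step for quadratics.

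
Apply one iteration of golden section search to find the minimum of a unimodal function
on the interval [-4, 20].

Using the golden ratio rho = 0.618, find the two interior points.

Golden section search on [-4, 20].
Golden ratio rho = 0.618 (approx).
Interior points:
  x_1 = -4 + (1-0.618)*24 = 5.1680
  x_2 = -4 + 0.618*24 = 10.8320
Compare f(x_1) and f(x_2) to determine which subinterval to keep.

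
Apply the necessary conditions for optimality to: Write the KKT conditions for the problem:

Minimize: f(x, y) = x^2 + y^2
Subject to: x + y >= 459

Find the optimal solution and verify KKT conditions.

KKT conditions for min x^2 + y^2 s.t. x + y >= 459:
Stationarity: 2x = mu, 2y = mu
So x = y = mu/2.
Complementary slackness: mu*(x + y - 459) = 0
Primal feasibility: x + y >= 459; dual feasibility: mu >= 0
If mu = 0 then x = y = 0, but 0 + 0 < 459 is infeasible, so the constraint is active.
Constraint active: x + y = 2*(mu/2) = 459 => mu = 459
x = y = 459/2, f = 210681/2
Verify: stationarity 2*(459/2) = 459 = mu; primal 459/2 + 459/2 = 459 >= 459; dual mu = 459 >= 0; complementary slackness 459*(459 - 459) = 0. All KKT conditions hold.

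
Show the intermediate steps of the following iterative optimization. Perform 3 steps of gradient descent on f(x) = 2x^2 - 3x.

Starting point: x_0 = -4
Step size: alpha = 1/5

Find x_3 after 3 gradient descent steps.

f(x) = 2x^2 - 3x, f'(x) = 4x + (-3)
Step 1: f'(-4) = -19, x_1 = -4 - 1/5 * -19 = -1/5
Step 2: f'(-1/5) = -19/5, x_2 = -1/5 - 1/5 * -19/5 = 14/25
Step 3: f'(14/25) = -19/25, x_3 = 14/25 - 1/5 * -19/25 = 89/125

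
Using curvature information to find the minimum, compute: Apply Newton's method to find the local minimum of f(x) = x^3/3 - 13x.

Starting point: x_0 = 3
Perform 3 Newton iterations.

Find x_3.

f(x) = x^3/3 - 13x
f'(x) = x^2 - 13, f''(x) = 2x
Newton update: x_{n+1} = x_n - (x_n^2 - 13)/(2*x_n)
Step 1: x_0 = 3, f'=-4, f''=6, x_1 = 11/3
Step 2: x_1 = 11/3, f'=4/9, f''=22/3, x_2 = 119/33
Step 3: x_2 = 119/33, f'=4/1089, f''=238/33, x_3 = 14159/3927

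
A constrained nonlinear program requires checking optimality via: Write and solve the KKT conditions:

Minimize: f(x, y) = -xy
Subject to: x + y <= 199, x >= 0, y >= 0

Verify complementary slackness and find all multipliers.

Problem: min -xy s.t. x + y <= 199 (multiplier lambda), x >= 0 (mu_x), y >= 0 (mu_y)
KKT stationarity: -y + lambda - mu_x = 0, -x + lambda - mu_y = 0, with lambda, mu_x, mu_y >= 0
Complementary slackness: lambda*(x + y - 199) = 0, mu_x*x = 0, mu_y*y = 0
If lambda = 0: y = -mu_x <= 0 and x = -mu_y <= 0 force x = y = 0 with f = 0; but x = y = 199/2 is feasible with f = -39601/4 < 0, so this is not the minimum. Hence lambda > 0 and x + y = 199.
Try x > 0, y > 0 (so mu_x = mu_y = 0): y = lambda, x = lambda => x = y = lambda
x + y = 199 => 2*lambda = 199 => lambda = 199/2
x* = y* = 199/2 > 0, consistent with mu_x = mu_y = 0.
(Any feasible point with x = 0 or y = 0 has f = 0 > -39601/4, so the minimum is not on those boundaries.)
min(-xy) = -39601/4 (i.e. max xy = 39601/4)
Multipliers: lambda = 199/2, mu_x = 0, mu_y = 0
Complementary slackness: lambda*(x + y - 199) = 199/2*(199/2 + 199/2 - 199) = 0, mu_x*x = 0*199/2 = 0, mu_y*y = 0*199/2 = 0. Satisfied.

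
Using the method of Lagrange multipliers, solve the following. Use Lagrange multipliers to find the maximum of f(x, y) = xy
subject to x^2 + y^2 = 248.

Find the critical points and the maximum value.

Lagrange conditions: y = 2*lambda*x and x = 2*lambda*y
If x = 0 then y = 0, violating the constraint, so x, y != 0.
Dividing: y/x = x/y => x^2 = y^2 => y = x or y = -x
Constraint: 2x^2 = 248 => x^2 = 124 => x = +/-sqrt(124)
Critical points: (sqrt(124), sqrt(124)), (-sqrt(124), -sqrt(124)), (sqrt(124), -sqrt(124)), (-sqrt(124), sqrt(124))
  y = x:  xy = x^2 = 124  at (sqrt(124), sqrt(124)) and (-sqrt(124), -sqrt(124))
  y = -x: xy = -x^2 = -124 at (sqrt(124), -sqrt(124)) and (-sqrt(124), sqrt(124))
Maximum xy = 124 at (sqrt(124), sqrt(124)) and (-sqrt(124), -sqrt(124))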